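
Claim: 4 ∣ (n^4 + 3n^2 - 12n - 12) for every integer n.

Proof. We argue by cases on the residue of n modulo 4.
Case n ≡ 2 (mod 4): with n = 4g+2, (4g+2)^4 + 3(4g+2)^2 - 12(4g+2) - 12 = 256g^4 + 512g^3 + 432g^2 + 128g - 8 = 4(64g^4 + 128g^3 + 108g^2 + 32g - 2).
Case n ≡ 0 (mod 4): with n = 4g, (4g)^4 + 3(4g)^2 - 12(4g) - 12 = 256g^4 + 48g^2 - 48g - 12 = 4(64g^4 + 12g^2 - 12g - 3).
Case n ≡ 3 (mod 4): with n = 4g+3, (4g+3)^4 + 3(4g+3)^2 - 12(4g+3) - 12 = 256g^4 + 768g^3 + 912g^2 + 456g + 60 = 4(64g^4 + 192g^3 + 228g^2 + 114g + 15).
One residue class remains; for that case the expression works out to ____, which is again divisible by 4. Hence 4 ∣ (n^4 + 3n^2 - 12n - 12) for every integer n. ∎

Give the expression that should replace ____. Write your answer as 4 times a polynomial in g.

4(64g^4 + 64g^3 + 36g^2 - 2g - 5)

The residues treated are {2, 0, 3}, so the missing case is n ≡ 1 (mod 4); write n = 4g+1.
Then (4g+1)^4 + 3(4g+1)^2 - 12(4g+1) - 12 = 256g^4 + 256g^3 + 144g^2 - 8g - 20 = 4(64g^4 + 64g^3 + 36g^2 - 2g - 5).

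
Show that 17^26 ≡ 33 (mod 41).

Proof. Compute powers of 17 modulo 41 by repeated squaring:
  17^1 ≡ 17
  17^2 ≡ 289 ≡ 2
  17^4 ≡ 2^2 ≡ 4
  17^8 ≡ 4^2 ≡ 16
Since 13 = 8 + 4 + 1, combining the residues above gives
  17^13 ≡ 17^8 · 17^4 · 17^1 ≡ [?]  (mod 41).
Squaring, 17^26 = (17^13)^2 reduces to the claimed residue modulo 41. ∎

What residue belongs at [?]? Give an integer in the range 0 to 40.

22

Multiply the listed residues: 16 · 4 · 17 = 64 → 1088.
Reducing modulo 41: 1088 = 26·41 + 22, so 17^13 ≡ 22.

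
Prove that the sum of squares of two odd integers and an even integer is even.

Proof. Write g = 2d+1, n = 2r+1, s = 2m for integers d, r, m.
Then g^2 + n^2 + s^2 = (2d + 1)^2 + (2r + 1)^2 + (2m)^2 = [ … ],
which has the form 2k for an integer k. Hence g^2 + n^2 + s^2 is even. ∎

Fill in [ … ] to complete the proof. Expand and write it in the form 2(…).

(2d + 1)^2 + (2r + 1)^2 + (2m)^2 = 4d^2 + 4d + 4m^2 + 4r^2 + 4r + 2
= 2(2d^2 + 2d + 2m^2 + 2r^2 + 2r + 1).
Since 2d^2 + 2d + 2m^2 + 2r^2 + 2r + 1 is an integer, the sum of squares is of the form 2k for an integer k.

2(2d^2 + 2d + 2m^2 + 2r^2 + 2r + 1)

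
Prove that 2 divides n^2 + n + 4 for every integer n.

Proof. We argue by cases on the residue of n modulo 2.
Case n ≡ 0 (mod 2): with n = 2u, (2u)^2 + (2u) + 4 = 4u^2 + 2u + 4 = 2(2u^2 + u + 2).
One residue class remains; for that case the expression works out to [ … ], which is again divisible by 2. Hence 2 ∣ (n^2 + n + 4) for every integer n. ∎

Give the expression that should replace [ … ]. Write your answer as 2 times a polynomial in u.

2(2u^2 + 3u + 3)

Only n ≡ 1 (mod 2) is unaccounted for. Put n = 2u+1:
(2u+1)^2 + (2u+1) + 4 expands to 4u^2 + 6u + 6,
and factoring out 2 leaves 2(2u^2 + 3u + 3).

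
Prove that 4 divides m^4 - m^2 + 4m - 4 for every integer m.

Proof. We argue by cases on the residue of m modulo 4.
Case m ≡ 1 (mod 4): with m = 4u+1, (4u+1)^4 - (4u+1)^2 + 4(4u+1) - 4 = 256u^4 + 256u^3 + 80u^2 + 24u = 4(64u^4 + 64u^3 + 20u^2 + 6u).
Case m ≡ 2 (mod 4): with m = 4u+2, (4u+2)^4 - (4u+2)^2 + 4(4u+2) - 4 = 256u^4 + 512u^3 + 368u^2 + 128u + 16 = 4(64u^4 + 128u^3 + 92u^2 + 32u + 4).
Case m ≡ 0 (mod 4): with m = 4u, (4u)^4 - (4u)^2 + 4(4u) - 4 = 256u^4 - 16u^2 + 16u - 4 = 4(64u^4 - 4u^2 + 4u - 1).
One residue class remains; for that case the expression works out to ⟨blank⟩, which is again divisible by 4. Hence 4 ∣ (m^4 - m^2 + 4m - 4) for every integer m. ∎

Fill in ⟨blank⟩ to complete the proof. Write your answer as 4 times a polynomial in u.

4(64u^4 + 192u^3 + 212u^2 + 106u + 20)

Only m ≡ 3 (mod 4) is unaccounted for. Put m = 4u+3:
(4u+3)^4 - (4u+3)^2 + 4(4u+3) - 4 expands to 256u^4 + 768u^3 + 848u^2 + 424u + 80,
and factoring out 4 leaves 4(64u^4 + 192u^3 + 212u^2 + 106u + 20).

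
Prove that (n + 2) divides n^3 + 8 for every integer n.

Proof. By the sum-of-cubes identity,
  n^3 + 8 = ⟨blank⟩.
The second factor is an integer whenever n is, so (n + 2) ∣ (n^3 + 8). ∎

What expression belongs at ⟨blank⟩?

a^3 + b^3 = (a + b)(a^2 - ab + b^2). With a = n, b = 2:
n^3 + 8 = (n + 2)(n^2 - 2n + 4).

(n + 2)(n^2 - 2n + 4)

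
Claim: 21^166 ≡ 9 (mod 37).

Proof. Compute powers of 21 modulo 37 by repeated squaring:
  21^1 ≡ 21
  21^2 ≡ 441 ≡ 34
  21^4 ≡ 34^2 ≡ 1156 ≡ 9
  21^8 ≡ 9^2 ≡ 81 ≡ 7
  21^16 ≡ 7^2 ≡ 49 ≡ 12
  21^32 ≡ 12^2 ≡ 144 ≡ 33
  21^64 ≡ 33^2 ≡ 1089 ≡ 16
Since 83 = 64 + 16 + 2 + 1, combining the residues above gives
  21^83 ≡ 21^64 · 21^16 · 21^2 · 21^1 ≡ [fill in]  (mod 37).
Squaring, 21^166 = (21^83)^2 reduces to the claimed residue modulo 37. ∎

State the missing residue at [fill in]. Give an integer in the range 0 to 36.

Multiply the listed residues: 16 · 12 · 34 · 21 = 192 → 6528 → 137088.
Reducing modulo 37: 137088 = 3705·37 + 3, so 21^83 ≡ 3.

3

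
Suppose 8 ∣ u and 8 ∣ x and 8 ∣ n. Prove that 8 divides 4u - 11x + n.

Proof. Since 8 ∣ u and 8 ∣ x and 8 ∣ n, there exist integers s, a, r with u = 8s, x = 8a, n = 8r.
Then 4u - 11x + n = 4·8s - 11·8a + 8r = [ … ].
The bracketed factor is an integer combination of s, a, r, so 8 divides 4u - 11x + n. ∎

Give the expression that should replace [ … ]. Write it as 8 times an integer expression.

Each term has a factor of 8: 4·8s - 11·8a + 8r = 8·(-11a + r + 4s).
Since -11a + r + 4s is an integer, 8 ∣ (4u - 11x + n).

8(-11a + r + 4s)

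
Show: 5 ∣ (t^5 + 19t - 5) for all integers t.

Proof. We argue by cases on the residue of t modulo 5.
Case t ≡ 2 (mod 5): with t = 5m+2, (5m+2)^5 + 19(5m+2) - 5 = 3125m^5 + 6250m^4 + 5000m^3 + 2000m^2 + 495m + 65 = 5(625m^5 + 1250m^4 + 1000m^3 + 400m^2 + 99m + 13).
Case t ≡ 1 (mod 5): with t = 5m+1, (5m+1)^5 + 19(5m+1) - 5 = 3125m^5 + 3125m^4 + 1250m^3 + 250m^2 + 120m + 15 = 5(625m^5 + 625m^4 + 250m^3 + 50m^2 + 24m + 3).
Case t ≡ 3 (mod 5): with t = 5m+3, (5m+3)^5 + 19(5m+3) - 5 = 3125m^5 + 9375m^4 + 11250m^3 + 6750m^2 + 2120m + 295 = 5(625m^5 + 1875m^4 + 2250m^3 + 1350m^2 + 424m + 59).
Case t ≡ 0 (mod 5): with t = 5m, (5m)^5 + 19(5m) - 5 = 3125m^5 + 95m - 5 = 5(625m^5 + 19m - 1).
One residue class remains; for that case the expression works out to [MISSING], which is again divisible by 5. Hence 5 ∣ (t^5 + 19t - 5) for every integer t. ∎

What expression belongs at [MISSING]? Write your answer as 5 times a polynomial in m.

Only t ≡ 4 (mod 5) is unaccounted for. Put t = 5m+4:
(5m+4)^5 + 19(5m+4) - 5 expands to 3125m^5 + 12500m^4 + 20000m^3 + 16000m^2 + 6495m + 1095,
and factoring out 5 leaves 5(625m^5 + 2500m^4 + 4000m^3 + 3200m^2 + 1299m + 219).

5(625m^5 + 2500m^4 + 4000m^3 + 3200m^2 + 1299m + 219)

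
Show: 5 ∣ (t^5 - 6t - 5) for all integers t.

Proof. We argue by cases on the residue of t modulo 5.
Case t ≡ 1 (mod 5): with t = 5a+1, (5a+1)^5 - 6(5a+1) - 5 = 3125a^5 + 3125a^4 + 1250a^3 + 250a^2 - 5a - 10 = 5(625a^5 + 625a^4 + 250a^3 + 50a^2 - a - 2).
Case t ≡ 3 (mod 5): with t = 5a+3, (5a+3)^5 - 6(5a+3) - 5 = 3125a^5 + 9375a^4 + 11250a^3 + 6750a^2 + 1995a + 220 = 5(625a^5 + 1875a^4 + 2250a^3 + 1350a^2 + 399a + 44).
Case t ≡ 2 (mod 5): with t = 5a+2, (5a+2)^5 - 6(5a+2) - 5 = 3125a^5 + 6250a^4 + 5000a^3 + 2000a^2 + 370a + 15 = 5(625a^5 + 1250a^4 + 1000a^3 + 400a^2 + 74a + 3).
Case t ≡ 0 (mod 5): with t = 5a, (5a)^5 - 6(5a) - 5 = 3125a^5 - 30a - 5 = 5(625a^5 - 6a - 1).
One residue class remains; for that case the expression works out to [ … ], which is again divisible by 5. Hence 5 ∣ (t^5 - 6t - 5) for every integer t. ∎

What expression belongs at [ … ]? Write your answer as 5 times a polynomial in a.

The residues treated are {1, 3, 2, 0}, so the missing case is t ≡ 4 (mod 5); write t = 5a+4.
Then (5a+4)^5 - 6(5a+4) - 5 = 3125a^5 + 12500a^4 + 20000a^3 + 16000a^2 + 6370a + 995 = 5(625a^5 + 2500a^4 + 4000a^3 + 3200a^2 + 1274a + 199).

5(625a^5 + 2500a^4 + 4000a^3 + 3200a^2 + 1274a + 199)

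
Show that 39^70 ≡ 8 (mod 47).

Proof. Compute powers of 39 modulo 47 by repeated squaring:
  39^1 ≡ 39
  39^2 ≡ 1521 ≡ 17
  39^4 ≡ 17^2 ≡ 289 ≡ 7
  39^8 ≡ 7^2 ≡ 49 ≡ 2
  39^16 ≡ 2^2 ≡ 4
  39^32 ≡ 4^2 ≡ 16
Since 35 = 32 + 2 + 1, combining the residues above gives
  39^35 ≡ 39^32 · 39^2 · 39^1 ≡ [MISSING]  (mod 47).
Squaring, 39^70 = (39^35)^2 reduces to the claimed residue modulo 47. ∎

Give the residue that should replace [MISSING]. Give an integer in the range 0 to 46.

33

39^32 · 39^2 · 39^1 ≡ 16 · 17 · 39 = 10608.
10608 mod 47 = 33, so 39^35 ≡ 33 (mod 47).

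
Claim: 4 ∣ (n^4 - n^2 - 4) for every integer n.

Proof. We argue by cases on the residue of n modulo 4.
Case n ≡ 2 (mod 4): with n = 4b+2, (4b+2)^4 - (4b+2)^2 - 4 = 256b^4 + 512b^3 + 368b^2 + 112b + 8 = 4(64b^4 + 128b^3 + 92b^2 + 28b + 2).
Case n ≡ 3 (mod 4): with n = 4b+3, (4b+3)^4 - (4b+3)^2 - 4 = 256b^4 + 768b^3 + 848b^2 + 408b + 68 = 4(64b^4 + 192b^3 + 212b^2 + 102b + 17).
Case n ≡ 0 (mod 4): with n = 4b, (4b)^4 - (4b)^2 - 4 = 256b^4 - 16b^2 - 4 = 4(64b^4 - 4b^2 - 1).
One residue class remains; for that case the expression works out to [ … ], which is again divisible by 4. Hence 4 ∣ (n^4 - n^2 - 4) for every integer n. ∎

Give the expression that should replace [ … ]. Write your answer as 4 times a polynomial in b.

Only n ≡ 1 (mod 4) is unaccounted for. Put n = 4b+1:
(4b+1)^4 - (4b+1)^2 - 4 expands to 256b^4 + 256b^3 + 80b^2 + 8b - 4,
and factoring out 4 leaves 4(64b^4 + 64b^3 + 20b^2 + 2b - 1).

4(64b^4 + 64b^3 + 20b^2 + 2b - 1)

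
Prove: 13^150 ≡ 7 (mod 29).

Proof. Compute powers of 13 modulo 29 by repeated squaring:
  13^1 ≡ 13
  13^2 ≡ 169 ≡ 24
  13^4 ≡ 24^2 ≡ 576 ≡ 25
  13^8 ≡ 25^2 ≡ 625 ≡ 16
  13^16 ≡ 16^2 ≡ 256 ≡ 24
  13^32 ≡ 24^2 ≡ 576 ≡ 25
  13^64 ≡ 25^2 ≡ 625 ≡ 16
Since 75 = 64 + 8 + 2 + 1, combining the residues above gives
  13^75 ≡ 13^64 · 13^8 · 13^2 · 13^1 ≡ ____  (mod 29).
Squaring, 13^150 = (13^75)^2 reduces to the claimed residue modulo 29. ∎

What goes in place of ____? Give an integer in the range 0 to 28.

13^64 · 13^8 · 13^2 · 13^1 ≡ 16 · 16 · 24 · 13 = 79872.
79872 mod 29 = 6, so 13^75 ≡ 6 (mod 29).

6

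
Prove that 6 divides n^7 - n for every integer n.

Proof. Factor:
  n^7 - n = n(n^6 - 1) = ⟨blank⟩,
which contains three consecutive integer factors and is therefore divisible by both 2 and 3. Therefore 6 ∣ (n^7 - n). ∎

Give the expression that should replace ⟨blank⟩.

(n - 1)n(n + 1)(n^4 + n^2 + 1)

n^6 - 1 = (n^2 - 1)(n^4 + n^2 + 1), and n^2 - 1 = (n-1)(n+1).
So n(n^6 - 1) = (n - 1)n(n + 1)(n^4 + n^2 + 1).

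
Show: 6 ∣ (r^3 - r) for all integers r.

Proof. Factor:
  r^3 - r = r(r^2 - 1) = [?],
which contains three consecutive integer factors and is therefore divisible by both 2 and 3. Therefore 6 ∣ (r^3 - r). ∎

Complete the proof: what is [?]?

(r - 1)r(r + 1)

r(r^2 - 1) = r(r - 1)(r + 1) = (r - 1)r(r + 1).
These three factors are consecutive integers, so their product is divisible by 6.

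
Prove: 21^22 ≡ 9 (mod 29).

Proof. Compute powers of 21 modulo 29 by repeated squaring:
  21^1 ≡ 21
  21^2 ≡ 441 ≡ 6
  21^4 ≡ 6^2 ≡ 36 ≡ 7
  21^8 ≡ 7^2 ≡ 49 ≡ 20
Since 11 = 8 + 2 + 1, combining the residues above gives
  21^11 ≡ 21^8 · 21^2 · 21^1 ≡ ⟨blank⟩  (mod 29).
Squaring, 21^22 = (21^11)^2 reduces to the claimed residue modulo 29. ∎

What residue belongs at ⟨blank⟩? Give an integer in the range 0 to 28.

26

21^8 · 21^2 · 21^1 ≡ 20 · 6 · 21 = 2520.
2520 mod 29 = 26, so 21^11 ≡ 26 (mod 29).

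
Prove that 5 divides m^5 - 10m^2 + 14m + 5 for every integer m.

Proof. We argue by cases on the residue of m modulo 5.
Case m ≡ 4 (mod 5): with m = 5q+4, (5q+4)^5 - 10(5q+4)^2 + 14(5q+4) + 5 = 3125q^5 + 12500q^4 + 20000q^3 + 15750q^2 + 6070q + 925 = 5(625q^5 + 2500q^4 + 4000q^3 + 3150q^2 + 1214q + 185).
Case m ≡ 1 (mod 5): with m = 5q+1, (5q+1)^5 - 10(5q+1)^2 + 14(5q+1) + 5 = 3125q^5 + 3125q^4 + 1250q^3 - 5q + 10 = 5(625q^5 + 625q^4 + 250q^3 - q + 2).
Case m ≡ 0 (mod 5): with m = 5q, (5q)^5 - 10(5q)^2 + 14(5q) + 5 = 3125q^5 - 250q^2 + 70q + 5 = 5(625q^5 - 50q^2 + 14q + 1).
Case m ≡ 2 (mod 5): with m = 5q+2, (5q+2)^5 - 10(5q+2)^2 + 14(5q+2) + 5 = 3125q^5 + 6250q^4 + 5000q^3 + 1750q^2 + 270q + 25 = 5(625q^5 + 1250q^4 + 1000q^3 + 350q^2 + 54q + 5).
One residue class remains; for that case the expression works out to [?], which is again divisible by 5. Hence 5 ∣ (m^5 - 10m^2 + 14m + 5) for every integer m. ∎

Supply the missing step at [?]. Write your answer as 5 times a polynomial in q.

The residues treated are {4, 1, 0, 2}, so the missing case is m ≡ 3 (mod 5); write m = 5q+3.
Then (5q+3)^5 - 10(5q+3)^2 + 14(5q+3) + 5 = 3125q^5 + 9375q^4 + 11250q^3 + 6500q^2 + 1795q + 200 = 5(625q^5 + 1875q^4 + 2250q^3 + 1300q^2 + 359q + 40).

5(625q^5 + 1875q^4 + 2250q^3 + 1300q^2 + 359q + 40)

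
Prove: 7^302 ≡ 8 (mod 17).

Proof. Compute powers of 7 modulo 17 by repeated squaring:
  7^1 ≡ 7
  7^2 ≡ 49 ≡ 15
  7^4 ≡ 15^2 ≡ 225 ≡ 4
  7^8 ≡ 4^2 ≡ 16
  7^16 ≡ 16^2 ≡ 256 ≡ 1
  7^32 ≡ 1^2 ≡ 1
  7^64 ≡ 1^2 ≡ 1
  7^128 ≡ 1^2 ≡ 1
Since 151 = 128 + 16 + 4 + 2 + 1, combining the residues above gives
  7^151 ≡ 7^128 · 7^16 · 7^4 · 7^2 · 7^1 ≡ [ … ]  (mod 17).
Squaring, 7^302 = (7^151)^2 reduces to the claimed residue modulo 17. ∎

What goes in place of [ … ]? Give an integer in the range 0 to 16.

12

7^128 · 7^16 · 7^4 · 7^2 · 7^1 ≡ 1 · 1 · 4 · 15 · 7 = 420.
420 mod 17 = 12, so 7^151 ≡ 12 (mod 17).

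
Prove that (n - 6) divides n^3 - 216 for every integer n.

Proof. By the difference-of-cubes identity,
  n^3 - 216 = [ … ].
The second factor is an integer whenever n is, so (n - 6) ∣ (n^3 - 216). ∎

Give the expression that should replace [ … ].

Polynomial division of n^3 - 216 by n - 6 leaves remainder 0 and quotient n^2 + 6n + 36.
Hence n^3 - 216 = (n - 6)(n^2 + 6n + 36).

(n - 6)(n^2 + 6n + 36)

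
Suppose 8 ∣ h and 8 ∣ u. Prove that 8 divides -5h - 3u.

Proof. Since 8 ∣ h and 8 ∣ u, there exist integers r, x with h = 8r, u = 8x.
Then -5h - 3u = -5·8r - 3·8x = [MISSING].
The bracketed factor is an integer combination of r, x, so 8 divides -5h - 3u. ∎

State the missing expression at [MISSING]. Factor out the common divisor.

8(-5r - 3x)

Each term has a factor of 8: -5·8r - 3·8x = 8·(-5r - 3x).
Since -5r - 3x is an integer, 8 ∣ (-5h - 3u).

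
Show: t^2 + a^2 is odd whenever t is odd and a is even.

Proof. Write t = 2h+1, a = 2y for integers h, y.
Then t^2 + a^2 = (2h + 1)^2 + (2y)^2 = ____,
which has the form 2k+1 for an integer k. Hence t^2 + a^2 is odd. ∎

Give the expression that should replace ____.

Expanding: (2h + 1)^2 + (2y)^2 = 4h^2 + 4h + 4y^2 + 1.
Every term except the constant is even, so this is 2(2h^2 + 2h + 2y^2) + 1,
and 2h^2 + 2h + 2y^2 ∈ ℤ gives the required form.

2(2h^2 + 2h + 2y^2) + 1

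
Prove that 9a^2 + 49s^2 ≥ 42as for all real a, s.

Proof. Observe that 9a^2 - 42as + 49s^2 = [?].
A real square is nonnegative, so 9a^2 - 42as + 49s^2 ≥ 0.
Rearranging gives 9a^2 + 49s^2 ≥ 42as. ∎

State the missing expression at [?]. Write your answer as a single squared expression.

9a^2 - 42as + 49s^2 is a perfect-square trinomial: the outer terms are (3a)^2 and (7s)^2, and the cross term is -2·3a·7s.
So 9a^2 - 42as + 49s^2 = (3a - 7s)^2 ≥ 0.

(3a - 7s)^2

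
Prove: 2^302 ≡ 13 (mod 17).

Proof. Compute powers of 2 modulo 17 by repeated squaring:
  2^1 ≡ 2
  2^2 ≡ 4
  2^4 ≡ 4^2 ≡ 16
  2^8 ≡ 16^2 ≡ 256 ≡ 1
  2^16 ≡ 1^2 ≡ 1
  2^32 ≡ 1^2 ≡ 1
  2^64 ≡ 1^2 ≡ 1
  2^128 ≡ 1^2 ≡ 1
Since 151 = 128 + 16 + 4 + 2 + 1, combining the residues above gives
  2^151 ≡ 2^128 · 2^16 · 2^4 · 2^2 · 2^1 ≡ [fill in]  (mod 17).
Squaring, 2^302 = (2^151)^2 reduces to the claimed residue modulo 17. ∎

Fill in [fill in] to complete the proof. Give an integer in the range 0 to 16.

2^128 · 2^16 · 2^4 · 2^2 · 2^1 ≡ 1 · 1 · 16 · 4 · 2 = 128.
128 mod 17 = 9, so 2^151 ≡ 9 (mod 17).

9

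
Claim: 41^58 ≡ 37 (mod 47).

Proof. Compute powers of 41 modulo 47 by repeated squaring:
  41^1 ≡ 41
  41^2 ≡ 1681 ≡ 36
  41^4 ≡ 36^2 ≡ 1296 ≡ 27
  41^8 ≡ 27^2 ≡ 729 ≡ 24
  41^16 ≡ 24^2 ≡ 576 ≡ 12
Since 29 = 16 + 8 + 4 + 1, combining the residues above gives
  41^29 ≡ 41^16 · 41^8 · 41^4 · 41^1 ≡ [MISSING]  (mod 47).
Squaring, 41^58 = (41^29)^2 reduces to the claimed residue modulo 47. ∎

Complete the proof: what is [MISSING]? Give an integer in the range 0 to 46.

Multiply the listed residues: 12 · 24 · 27 · 41 = 288 → 7776 → 318816.
Reducing modulo 47: 318816 = 6783·47 + 15, so 41^29 ≡ 15.

15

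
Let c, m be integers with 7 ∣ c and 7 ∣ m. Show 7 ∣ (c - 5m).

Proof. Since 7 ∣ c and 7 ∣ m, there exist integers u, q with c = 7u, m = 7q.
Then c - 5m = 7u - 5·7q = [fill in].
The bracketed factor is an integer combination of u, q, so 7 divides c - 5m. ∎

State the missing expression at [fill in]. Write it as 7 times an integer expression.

7(-5q + u)

Each term has a factor of 7: 7u - 5·7q = 7·(-5q + u).
Since -5q + u is an integer, 7 ∣ (c - 5m).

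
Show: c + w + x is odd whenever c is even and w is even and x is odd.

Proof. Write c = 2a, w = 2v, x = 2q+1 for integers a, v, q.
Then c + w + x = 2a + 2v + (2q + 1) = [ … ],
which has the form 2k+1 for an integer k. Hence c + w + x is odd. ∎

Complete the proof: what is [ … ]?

2(a + q + v) + 1

Expanding: 2a + 2v + (2q + 1) = 2a + 2q + 2v + 1.
Every term except the constant is even, so this is 2(a + q + v) + 1,
and a + q + v ∈ ℤ gives the required form.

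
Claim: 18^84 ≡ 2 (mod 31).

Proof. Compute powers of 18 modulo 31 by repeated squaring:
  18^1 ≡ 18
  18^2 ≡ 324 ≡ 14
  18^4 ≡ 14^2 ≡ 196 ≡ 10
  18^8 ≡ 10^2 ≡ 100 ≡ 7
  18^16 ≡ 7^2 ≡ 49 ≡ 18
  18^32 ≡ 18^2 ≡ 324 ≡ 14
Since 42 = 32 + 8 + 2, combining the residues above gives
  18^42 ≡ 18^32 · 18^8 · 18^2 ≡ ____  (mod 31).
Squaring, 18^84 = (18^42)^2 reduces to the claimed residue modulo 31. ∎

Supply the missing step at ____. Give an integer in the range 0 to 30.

8

Multiply the listed residues: 14 · 7 · 14 = 98 → 1372.
Reducing modulo 31: 1372 = 44·31 + 8, so 18^42 ≡ 8.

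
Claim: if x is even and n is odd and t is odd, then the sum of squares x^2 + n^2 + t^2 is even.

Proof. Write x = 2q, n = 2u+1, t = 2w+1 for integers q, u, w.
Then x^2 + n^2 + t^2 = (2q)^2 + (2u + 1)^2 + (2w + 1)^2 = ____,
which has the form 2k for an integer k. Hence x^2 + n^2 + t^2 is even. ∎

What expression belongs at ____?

2(2q^2 + 2u^2 + 2u + 2w^2 + 2w + 1)

(2q)^2 + (2u + 1)^2 + (2w + 1)^2 = 4q^2 + 4u^2 + 4u + 4w^2 + 4w + 2
= 2(2q^2 + 2u^2 + 2u + 2w^2 + 2w + 1).
Since 2q^2 + 2u^2 + 2u + 2w^2 + 2w + 1 is an integer, the sum of squares is of the form 2k for an integer k.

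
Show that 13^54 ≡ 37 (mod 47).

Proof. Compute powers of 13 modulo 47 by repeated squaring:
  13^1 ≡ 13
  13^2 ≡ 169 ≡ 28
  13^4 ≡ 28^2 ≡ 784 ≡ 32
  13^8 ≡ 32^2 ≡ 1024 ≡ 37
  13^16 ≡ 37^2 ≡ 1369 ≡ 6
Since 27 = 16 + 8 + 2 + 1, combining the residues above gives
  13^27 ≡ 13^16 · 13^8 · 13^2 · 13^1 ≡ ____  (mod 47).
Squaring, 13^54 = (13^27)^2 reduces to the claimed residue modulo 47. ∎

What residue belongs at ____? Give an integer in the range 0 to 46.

15

13^16 · 13^8 · 13^2 · 13^1 ≡ 6 · 37 · 28 · 13 = 80808.
80808 mod 47 = 15, so 13^27 ≡ 15 (mod 47).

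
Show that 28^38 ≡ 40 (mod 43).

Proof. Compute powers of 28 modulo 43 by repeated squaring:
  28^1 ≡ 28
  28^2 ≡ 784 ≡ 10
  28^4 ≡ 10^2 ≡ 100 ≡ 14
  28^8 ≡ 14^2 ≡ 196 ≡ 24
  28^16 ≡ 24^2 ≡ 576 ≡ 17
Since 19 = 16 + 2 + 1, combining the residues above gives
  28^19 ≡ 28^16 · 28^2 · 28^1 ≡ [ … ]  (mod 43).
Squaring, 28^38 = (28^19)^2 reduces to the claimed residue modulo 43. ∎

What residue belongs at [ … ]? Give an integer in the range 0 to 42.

30

Multiply the listed residues: 17 · 10 · 28 = 170 → 4760.
Reducing modulo 43: 4760 = 110·43 + 30, so 28^19 ≡ 30.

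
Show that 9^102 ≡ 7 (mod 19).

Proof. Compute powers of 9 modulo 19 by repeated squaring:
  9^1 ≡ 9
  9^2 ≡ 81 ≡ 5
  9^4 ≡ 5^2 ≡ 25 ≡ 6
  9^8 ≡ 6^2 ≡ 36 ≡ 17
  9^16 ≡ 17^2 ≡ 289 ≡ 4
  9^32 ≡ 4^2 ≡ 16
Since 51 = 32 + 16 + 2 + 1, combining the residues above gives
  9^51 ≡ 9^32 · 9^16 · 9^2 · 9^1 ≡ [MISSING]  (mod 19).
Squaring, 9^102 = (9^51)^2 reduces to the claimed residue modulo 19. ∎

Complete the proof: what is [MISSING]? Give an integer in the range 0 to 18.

Multiply the listed residues: 16 · 4 · 5 · 9 = 64 → 320 → 2880.
Reducing modulo 19: 2880 = 151·19 + 11, so 9^51 ≡ 11.

11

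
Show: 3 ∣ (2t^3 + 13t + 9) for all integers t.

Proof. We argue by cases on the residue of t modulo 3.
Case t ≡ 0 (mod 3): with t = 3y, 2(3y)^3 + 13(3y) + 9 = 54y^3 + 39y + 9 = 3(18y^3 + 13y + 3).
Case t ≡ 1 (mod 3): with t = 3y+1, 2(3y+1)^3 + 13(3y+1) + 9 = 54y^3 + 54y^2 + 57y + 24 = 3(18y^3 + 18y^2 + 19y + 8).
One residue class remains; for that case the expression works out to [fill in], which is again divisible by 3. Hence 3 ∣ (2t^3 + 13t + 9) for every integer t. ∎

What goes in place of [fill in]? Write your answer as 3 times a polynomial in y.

3(18y^3 + 36y^2 + 37y + 17)

The residues treated are {0, 1}, so the missing case is t ≡ 2 (mod 3); write t = 3y+2.
Then 2(3y+2)^3 + 13(3y+2) + 9 = 54y^3 + 108y^2 + 111y + 51 = 3(18y^3 + 36y^2 + 37y + 17).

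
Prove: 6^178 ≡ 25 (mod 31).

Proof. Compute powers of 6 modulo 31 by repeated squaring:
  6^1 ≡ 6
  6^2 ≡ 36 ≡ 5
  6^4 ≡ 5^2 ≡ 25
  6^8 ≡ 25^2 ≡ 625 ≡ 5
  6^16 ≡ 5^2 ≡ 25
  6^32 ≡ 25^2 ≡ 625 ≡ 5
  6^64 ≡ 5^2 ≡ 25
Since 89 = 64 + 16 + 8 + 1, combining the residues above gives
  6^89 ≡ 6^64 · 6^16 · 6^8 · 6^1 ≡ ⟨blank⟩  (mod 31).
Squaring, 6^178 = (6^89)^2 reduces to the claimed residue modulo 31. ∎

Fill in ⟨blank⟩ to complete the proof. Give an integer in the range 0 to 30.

26

6^64 · 6^16 · 6^8 · 6^1 ≡ 25 · 25 · 5 · 6 = 18750.
18750 mod 31 = 26, so 6^89 ≡ 26 (mod 31).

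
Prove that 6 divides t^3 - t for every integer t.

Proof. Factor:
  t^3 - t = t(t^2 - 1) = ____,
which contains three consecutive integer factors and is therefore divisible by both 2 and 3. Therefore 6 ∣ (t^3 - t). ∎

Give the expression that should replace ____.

t(t^2 - 1) = t(t - 1)(t + 1) = (t - 1)t(t + 1).
These three factors are consecutive integers, so their product is divisible by 6.

(t - 1)t(t + 1)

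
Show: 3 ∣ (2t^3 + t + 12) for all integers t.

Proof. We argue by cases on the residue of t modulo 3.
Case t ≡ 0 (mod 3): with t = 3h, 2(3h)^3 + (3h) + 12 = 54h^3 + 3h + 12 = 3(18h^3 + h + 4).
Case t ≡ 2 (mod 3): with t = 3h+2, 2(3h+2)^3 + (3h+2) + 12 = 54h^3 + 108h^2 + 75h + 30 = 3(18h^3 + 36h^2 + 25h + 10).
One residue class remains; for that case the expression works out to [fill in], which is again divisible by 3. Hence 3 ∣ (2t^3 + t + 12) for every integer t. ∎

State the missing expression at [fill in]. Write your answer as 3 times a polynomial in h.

3(18h^3 + 18h^2 + 7h + 5)

Only t ≡ 1 (mod 3) is unaccounted for. Put t = 3h+1:
2(3h+1)^3 + (3h+1) + 12 expands to 54h^3 + 54h^2 + 21h + 15,
and factoring out 3 leaves 3(18h^3 + 18h^2 + 7h + 5).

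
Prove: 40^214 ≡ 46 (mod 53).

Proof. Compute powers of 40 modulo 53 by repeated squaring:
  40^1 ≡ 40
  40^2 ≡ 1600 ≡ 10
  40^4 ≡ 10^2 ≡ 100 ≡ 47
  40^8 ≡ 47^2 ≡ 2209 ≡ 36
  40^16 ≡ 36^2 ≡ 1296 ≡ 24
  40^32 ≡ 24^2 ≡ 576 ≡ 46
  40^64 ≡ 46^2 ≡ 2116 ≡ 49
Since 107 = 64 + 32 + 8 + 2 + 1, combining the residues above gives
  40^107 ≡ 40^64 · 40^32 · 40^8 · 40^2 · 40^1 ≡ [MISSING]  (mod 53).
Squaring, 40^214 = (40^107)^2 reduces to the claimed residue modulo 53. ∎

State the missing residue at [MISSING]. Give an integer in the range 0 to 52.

29

Multiply the listed residues: 49 · 46 · 36 · 10 · 40 = 2254 → 81144 → 811440 → 32457600.
Reducing modulo 53: 32457600 = 612407·53 + 29, so 40^107 ≡ 29.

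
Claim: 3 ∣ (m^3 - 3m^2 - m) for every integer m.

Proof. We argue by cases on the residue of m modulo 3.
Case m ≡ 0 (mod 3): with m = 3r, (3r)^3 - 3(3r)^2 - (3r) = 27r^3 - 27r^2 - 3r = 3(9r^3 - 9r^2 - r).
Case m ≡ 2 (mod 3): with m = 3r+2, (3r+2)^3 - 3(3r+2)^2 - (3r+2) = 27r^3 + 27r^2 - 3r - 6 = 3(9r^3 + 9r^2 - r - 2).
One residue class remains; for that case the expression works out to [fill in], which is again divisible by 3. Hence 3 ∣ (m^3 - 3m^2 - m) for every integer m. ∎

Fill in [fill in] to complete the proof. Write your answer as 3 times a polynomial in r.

3(9r^3 - 4r - 1)

The residues treated are {0, 2}, so the missing case is m ≡ 1 (mod 3); write m = 3r+1.
Then (3r+1)^3 - 3(3r+1)^2 - (3r+1) = 27r^3 - 12r - 3 = 3(9r^3 - 4r - 1).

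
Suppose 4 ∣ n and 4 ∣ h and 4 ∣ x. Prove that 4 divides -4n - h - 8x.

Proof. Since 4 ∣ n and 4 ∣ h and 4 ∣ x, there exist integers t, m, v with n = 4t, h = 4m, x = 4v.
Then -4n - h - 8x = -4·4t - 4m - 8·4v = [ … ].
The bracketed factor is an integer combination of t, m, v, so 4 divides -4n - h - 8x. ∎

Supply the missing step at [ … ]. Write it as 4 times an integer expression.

Pull the common 4 out of every term: -4·4t - 4m - 8·4v = 4(-m - 4t - 8v).
-m - 4t - 8v is an integer, which exhibits the divisibility.

4(-m - 4t - 8v)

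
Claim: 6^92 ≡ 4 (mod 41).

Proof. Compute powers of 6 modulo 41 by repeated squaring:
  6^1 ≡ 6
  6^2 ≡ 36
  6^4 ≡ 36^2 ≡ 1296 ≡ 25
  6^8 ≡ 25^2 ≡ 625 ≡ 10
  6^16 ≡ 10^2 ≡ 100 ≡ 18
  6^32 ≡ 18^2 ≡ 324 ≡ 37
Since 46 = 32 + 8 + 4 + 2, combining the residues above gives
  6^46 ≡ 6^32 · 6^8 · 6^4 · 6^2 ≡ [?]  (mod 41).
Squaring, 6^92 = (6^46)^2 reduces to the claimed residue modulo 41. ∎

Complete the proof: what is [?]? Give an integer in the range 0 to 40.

Multiply the listed residues: 37 · 10 · 25 · 36 = 370 → 9250 → 333000.
Reducing modulo 41: 333000 = 8121·41 + 39, so 6^46 ≡ 39.

39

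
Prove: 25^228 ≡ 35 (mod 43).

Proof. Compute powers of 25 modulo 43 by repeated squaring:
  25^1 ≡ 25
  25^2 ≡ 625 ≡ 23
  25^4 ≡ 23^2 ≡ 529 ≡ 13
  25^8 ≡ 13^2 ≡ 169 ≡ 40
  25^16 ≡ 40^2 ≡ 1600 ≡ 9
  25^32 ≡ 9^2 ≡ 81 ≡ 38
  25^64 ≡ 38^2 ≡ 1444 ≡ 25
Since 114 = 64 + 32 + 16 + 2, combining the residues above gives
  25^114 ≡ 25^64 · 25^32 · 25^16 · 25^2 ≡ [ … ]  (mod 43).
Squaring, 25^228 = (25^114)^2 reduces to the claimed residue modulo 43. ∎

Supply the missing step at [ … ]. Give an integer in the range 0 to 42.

25^64 · 25^32 · 25^16 · 25^2 ≡ 25 · 38 · 9 · 23 = 196650.
196650 mod 43 = 11, so 25^114 ≡ 11 (mod 43).

11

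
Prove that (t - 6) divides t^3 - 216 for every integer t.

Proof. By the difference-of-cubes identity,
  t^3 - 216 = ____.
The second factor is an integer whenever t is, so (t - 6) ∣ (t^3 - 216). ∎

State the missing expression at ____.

a^3 - b^3 = (a - b)(a^2 + ab + b^2). With a = t, b = 6:
t^3 - 216 = (t - 6)(t^2 + 6t + 36).

(t - 6)(t^2 + 6t + 36)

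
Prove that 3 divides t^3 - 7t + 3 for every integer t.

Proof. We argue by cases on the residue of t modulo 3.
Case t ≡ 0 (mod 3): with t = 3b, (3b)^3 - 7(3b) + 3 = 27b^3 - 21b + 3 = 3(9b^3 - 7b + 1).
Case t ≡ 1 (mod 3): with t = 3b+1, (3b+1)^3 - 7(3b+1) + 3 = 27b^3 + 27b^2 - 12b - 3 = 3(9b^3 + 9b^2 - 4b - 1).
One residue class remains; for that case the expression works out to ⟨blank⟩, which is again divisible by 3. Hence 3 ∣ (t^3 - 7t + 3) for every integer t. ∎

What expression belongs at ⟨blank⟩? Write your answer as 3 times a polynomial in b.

The residues treated are {0, 1}, so the missing case is t ≡ 2 (mod 3); write t = 3b+2.
Then (3b+2)^3 - 7(3b+2) + 3 = 27b^3 + 54b^2 + 15b - 3 = 3(9b^3 + 18b^2 + 5b - 1).

3(9b^3 + 18b^2 + 5b - 1)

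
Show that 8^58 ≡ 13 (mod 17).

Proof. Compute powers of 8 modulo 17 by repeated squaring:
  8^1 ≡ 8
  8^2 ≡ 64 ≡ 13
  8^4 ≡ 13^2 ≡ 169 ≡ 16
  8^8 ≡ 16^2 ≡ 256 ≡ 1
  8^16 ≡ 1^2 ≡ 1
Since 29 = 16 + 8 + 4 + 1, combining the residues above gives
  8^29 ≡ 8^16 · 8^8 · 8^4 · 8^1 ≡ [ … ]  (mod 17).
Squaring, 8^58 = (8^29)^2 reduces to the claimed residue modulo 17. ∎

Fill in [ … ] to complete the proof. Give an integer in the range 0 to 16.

8^16 · 8^8 · 8^4 · 8^1 ≡ 1 · 1 · 16 · 8 = 128.
128 mod 17 = 9, so 8^29 ≡ 9 (mod 17).

9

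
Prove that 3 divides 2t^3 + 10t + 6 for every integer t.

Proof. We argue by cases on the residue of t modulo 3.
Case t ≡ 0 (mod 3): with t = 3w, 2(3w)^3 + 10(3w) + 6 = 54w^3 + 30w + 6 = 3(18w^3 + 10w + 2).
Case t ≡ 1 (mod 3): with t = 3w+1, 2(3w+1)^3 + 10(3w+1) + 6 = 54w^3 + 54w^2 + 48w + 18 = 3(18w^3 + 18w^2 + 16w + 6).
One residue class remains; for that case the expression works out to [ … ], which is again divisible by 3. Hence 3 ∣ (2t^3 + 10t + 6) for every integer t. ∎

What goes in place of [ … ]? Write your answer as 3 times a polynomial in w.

Only t ≡ 2 (mod 3) is unaccounted for. Put t = 3w+2:
2(3w+2)^3 + 10(3w+2) + 6 expands to 54w^3 + 108w^2 + 102w + 42,
and factoring out 3 leaves 3(18w^3 + 36w^2 + 34w + 14).

3(18w^3 + 36w^2 + 34w + 14)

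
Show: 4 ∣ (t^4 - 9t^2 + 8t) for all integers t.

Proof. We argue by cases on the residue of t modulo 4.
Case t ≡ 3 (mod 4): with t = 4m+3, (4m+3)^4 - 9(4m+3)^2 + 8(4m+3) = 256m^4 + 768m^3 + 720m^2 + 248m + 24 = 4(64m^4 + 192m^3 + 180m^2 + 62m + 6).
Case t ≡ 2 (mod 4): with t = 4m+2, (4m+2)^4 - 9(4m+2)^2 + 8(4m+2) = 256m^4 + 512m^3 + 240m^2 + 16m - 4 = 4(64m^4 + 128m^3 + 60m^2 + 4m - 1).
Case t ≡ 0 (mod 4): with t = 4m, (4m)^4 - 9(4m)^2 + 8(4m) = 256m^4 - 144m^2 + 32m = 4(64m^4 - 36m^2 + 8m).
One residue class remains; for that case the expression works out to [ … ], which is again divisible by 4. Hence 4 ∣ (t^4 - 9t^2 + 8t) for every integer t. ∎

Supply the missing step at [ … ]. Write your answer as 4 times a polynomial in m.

The residues treated are {3, 2, 0}, so the missing case is t ≡ 1 (mod 4); write t = 4m+1.
Then (4m+1)^4 - 9(4m+1)^2 + 8(4m+1) = 256m^4 + 256m^3 - 48m^2 - 24m = 4(64m^4 + 64m^3 - 12m^2 - 6m).

4(64m^4 + 64m^3 - 12m^2 - 6m)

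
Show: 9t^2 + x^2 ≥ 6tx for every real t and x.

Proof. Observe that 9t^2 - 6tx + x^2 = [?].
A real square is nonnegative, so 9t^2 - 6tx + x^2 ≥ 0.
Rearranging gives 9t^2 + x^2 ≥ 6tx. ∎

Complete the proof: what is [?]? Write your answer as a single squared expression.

The leading and trailing coefficients are 3^2 and 1^2, and 6 = 2·3·1, so the trinomial is (3t - x)^2.
Hence 9t^2 - 6tx + x^2 ≥ 0.

(3t - x)^2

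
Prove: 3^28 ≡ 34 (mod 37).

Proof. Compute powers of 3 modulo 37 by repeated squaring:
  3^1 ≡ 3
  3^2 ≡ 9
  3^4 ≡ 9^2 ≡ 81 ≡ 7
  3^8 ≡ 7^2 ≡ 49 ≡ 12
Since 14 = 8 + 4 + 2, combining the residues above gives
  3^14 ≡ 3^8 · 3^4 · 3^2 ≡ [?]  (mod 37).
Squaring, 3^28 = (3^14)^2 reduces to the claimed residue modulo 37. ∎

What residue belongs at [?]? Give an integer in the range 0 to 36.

Multiply the listed residues: 12 · 7 · 9 = 84 → 756.
Reducing modulo 37: 756 = 20·37 + 16, so 3^14 ≡ 16.

16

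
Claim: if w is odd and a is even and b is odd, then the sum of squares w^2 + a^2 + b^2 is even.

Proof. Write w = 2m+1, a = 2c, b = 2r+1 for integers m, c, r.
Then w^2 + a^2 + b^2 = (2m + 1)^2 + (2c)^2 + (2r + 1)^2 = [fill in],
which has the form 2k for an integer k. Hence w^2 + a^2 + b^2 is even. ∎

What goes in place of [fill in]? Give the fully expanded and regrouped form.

2(2c^2 + 2m^2 + 2m + 2r^2 + 2r + 1)

(2m + 1)^2 + (2c)^2 + (2r + 1)^2 = 4c^2 + 4m^2 + 4m + 4r^2 + 4r + 2
= 2(2c^2 + 2m^2 + 2m + 2r^2 + 2r + 1).
Since 2c^2 + 2m^2 + 2m + 2r^2 + 2r + 1 is an integer, the sum of squares is of the form 2k for an integer k.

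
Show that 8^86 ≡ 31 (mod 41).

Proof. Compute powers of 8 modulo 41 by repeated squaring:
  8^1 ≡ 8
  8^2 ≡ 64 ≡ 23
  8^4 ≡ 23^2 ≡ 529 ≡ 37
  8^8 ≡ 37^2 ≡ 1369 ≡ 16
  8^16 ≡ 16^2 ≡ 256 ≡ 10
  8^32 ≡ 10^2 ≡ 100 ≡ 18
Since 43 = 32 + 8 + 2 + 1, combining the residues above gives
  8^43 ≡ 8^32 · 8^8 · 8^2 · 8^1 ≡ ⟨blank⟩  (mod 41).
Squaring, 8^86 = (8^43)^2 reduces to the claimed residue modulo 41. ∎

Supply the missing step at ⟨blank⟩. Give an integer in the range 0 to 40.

20

8^32 · 8^8 · 8^2 · 8^1 ≡ 18 · 16 · 23 · 8 = 52992.
52992 mod 41 = 20, so 8^43 ≡ 20 (mod 41).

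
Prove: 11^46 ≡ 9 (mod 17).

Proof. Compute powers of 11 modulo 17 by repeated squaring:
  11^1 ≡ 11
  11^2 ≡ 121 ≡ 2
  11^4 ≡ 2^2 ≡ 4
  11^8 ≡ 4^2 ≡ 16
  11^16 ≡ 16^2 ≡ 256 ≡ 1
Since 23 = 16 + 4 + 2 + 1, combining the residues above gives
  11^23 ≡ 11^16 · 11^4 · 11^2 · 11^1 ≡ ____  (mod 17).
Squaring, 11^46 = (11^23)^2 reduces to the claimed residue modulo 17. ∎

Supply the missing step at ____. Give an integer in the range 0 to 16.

3

Multiply the listed residues: 1 · 4 · 2 · 11 = 4 → 8 → 88.
Reducing modulo 17: 88 = 5·17 + 3, so 11^23 ≡ 3.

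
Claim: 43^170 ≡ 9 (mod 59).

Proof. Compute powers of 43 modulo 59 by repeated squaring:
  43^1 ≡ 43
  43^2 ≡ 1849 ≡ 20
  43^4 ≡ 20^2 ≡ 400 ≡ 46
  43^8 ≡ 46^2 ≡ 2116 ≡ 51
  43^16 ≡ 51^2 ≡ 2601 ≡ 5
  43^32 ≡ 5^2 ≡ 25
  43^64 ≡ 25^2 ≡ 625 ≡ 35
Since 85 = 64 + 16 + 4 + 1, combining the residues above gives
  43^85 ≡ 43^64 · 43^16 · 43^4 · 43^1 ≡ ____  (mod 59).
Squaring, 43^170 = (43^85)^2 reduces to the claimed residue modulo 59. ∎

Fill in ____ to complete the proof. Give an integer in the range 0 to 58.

Multiply the listed residues: 35 · 5 · 46 · 43 = 175 → 8050 → 346150.
Reducing modulo 59: 346150 = 5866·59 + 56, so 43^85 ≡ 56.

56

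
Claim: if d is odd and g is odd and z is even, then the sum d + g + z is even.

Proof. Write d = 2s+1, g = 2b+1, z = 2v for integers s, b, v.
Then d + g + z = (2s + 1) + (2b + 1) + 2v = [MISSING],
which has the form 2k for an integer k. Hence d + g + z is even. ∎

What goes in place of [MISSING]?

Expanding: (2s + 1) + (2b + 1) + 2v = 2b + 2s + 2v + 2.
Every term is even; pulling out the factor of 2 gives 2(b + s + v + 1).

2(b + s + v + 1)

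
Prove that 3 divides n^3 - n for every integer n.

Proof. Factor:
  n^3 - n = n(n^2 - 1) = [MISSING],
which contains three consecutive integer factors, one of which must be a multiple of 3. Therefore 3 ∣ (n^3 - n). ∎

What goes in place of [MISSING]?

(n - 1)n(n + 1)

n(n^2 - 1) = n(n - 1)(n + 1) = (n - 1)n(n + 1).
These three factors are consecutive integers, so their product is divisible by 3.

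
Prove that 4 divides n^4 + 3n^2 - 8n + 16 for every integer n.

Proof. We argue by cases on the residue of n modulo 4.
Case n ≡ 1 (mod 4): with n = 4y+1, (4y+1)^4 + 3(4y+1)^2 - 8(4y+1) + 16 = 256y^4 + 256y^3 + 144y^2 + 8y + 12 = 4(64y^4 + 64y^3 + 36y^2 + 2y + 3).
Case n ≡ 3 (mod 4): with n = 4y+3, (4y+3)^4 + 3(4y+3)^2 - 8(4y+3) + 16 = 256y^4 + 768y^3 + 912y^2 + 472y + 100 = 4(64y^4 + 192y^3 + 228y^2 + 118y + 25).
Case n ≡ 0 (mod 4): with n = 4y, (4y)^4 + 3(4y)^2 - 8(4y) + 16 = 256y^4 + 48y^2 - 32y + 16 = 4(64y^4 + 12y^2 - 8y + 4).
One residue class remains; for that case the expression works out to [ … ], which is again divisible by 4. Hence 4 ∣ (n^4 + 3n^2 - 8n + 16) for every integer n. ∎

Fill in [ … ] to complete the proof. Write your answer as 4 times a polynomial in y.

4(64y^4 + 128y^3 + 108y^2 + 36y + 7)

Only n ≡ 2 (mod 4) is unaccounted for. Put n = 4y+2:
(4y+2)^4 + 3(4y+2)^2 - 8(4y+2) + 16 expands to 256y^4 + 512y^3 + 432y^2 + 144y + 28,
and factoring out 4 leaves 4(64y^4 + 128y^3 + 108y^2 + 36y + 7).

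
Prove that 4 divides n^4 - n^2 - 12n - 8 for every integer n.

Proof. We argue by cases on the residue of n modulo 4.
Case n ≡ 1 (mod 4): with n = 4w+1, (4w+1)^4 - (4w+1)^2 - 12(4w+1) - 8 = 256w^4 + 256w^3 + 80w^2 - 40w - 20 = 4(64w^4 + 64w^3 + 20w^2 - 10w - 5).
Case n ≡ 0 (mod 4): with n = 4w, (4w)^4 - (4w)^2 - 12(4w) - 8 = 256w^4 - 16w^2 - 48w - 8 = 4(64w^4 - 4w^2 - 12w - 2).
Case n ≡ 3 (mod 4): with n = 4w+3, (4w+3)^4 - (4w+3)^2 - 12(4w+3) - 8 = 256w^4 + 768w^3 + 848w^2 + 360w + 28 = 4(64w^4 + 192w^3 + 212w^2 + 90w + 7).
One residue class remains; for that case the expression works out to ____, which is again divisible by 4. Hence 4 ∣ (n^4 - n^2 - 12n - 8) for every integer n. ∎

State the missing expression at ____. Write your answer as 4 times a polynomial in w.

Only n ≡ 2 (mod 4) is unaccounted for. Put n = 4w+2:
(4w+2)^4 - (4w+2)^2 - 12(4w+2) - 8 expands to 256w^4 + 512w^3 + 368w^2 + 64w - 20,
and factoring out 4 leaves 4(64w^4 + 128w^3 + 92w^2 + 16w - 5).

4(64w^4 + 128w^3 + 92w^2 + 16w - 5)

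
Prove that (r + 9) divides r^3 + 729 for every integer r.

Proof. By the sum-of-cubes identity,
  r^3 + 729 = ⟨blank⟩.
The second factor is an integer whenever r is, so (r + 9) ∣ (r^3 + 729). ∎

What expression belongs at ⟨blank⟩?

Polynomial division of r^3 + 729 by r + 9 leaves remainder 0 and quotient r^2 - 9r + 81.
Hence r^3 + 729 = (r + 9)(r^2 - 9r + 81).

(r + 9)(r^2 - 9r + 81)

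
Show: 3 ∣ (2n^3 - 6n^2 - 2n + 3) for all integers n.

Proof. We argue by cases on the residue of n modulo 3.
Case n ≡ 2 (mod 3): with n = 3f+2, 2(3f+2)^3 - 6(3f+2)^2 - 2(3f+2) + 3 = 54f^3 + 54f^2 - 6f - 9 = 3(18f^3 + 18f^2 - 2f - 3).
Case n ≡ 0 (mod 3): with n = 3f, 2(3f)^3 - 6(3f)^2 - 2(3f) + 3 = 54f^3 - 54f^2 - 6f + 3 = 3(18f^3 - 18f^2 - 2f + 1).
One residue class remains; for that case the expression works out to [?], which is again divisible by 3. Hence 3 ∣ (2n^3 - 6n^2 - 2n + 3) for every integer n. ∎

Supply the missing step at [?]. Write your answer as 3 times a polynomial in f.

3(18f^3 - 8f - 1)

Only n ≡ 1 (mod 3) is unaccounted for. Put n = 3f+1:
2(3f+1)^3 - 6(3f+1)^2 - 2(3f+1) + 3 expands to 54f^3 - 24f - 3,
and factoring out 3 leaves 3(18f^3 - 8f - 1).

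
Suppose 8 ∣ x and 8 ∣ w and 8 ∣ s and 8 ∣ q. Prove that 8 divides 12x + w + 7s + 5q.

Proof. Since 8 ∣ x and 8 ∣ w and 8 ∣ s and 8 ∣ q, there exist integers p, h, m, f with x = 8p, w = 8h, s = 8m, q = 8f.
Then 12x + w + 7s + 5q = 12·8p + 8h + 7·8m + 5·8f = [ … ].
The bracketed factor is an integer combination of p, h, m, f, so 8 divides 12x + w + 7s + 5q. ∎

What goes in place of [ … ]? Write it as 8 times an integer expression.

Pull the common 8 out of every term: 12·8p + 8h + 7·8m + 5·8f = 8(5f + h + 7m + 12p).
5f + h + 7m + 12p is an integer, which exhibits the divisibility.

8(5f + h + 7m + 12p)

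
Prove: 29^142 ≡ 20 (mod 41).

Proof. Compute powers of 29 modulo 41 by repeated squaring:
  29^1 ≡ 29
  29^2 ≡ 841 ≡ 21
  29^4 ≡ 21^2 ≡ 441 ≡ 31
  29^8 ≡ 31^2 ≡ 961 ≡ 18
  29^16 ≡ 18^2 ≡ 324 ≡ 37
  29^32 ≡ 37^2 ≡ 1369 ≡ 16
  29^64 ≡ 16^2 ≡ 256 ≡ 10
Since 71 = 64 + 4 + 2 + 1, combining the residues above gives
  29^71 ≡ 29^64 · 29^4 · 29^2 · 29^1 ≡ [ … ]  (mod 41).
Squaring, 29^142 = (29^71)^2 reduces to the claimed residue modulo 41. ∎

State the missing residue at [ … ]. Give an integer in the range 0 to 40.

29^64 · 29^4 · 29^2 · 29^1 ≡ 10 · 31 · 21 · 29 = 188790.
188790 mod 41 = 26, so 29^71 ≡ 26 (mod 41).

26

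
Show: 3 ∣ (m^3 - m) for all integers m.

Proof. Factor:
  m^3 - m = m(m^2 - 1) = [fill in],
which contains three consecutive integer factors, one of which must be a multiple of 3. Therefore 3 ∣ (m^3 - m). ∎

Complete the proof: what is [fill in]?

(m - 1)m(m + 1)

m(m^2 - 1) = m(m - 1)(m + 1) = (m - 1)m(m + 1).
These three factors are consecutive integers, so their product is divisible by 3.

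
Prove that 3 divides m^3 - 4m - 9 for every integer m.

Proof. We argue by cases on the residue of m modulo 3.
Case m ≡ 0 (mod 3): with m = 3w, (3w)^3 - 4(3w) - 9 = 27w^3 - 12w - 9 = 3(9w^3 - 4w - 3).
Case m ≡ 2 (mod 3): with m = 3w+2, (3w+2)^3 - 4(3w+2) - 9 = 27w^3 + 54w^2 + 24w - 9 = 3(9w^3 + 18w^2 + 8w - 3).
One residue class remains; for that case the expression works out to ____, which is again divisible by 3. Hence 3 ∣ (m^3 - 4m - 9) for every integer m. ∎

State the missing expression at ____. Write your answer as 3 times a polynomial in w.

Only m ≡ 1 (mod 3) is unaccounted for. Put m = 3w+1:
(3w+1)^3 - 4(3w+1) - 9 expands to 27w^3 + 27w^2 - 3w - 12,
and factoring out 3 leaves 3(9w^3 + 9w^2 - w - 4).

3(9w^3 + 9w^2 - w - 4)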